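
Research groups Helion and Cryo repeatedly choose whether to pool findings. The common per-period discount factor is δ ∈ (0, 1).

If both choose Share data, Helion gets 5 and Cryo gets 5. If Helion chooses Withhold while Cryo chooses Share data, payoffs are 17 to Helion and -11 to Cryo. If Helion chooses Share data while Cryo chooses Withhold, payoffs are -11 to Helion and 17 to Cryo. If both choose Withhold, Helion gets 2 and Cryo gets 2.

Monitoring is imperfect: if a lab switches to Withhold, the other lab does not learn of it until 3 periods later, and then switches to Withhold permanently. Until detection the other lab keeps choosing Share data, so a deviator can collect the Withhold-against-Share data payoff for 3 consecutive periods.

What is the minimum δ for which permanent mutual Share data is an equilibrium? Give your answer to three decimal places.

The best deviation is to choose Withhold for all 3 undetected periods, earning 17 each, then 2 forever once detected.
Deviation value: 17(1−δ^3)/(1−δ) + 2δ^3/(1−δ); cooperation value: 5/(1−δ).
IC: 5 ≥ 17(1−δ^3) + 2δ^3 = 17 − 15δ^3.
So δ^3 ≥ 12/15 = 4/5, giving δ ≥ (4/5)^(1/3) ≈ 0.928.

0.928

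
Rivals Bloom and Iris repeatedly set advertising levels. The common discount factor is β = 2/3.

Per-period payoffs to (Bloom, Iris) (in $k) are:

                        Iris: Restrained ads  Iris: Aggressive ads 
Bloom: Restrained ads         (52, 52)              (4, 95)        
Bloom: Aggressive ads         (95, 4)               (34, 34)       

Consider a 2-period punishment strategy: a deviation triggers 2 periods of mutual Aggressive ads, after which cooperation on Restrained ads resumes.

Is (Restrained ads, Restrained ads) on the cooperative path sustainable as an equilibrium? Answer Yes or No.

No

A one-shot deviation gives 95 now, then 34 for 2 periods, then back to 52.
Gain from deviating: (95−52) today; loss: (52−34) in each of the next 2 periods.
No-deviation condition: (52−34)(β+…+β^2) ≥ 95−52, i.e. β+…+β^2 ≥ 43/18.
At β = 2/3: β+…+β^2 = 1.1111 < 2.3889.
So cooperation is not sustainable.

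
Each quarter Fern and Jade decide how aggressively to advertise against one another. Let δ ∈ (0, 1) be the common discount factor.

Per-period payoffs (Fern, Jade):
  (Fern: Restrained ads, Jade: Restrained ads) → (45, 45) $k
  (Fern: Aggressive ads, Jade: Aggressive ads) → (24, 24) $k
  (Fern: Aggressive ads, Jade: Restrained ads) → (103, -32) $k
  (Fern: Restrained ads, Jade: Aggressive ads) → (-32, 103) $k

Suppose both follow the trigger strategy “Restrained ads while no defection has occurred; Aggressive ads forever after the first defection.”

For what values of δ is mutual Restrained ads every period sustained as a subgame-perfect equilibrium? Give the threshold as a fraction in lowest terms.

45/(1−δ) ≥ 103 + 24δ/(1−δ)
45 ≥ 103 − 79δ
δ ≥ 58/79.

58/79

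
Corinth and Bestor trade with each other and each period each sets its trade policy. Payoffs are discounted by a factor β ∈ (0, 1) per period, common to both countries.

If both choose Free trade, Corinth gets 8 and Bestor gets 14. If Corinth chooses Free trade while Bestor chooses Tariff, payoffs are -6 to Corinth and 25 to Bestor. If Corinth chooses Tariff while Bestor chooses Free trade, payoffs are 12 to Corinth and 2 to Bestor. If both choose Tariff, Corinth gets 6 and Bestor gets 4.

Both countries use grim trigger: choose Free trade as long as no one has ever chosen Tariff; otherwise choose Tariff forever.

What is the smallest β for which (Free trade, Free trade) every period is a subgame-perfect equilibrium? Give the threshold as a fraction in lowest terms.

2/3

For Corinth: deviation gain 12−8 = 4, per-period punishment loss 8−6 = 2. IC gives β ≥ 4/6 = 2/3.
For Bestor: gain 11, loss 10 per period, so β ≥ 11/21.
The tighter constraint is Corinth's, so cooperation needs β ≥ 2/3.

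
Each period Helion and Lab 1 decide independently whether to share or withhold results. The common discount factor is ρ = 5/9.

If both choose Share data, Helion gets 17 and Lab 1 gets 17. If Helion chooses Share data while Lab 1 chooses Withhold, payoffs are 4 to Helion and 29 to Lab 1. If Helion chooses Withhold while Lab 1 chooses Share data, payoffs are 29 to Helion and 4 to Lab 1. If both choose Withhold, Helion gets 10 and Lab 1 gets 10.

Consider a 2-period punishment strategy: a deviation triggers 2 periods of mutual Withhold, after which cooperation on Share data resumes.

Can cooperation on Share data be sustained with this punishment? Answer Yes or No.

IC: ρ+…+ρ^2 ≥ (29−17)/(17−10) = 12/7.
At ρ = 5/9: partial sum = 0.8642 < 1.7143. Cooperation not sustainable.

No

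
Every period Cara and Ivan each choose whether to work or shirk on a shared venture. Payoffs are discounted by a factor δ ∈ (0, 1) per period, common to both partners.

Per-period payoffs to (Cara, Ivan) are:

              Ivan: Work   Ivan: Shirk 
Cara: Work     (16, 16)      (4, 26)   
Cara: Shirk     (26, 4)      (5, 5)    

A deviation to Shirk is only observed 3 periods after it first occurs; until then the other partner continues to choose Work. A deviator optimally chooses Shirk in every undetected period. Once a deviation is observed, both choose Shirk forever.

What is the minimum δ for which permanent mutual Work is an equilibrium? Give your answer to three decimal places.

0.781

A deviator earns 26 for 3 periods, then 5 forever; cooperating earns 16 forever. Multiplying the IC by (1−δ):
16 ≥ 26(1−δ^3) + 5δ^3, so 21·δ^3 ≥ 10 and δ^3 ≥ 10/21.
δ ≥ (10/21)^(1/3) ≈ 0.781.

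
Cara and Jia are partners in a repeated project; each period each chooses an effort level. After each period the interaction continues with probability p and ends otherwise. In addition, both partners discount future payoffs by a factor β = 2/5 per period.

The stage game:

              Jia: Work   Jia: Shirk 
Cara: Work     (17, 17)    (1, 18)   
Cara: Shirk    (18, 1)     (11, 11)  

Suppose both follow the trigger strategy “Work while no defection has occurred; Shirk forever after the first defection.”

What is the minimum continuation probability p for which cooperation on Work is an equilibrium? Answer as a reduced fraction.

Expected continuation weight on next period's payoff is β·p = 2/5·p, which plays the role of the discount factor.
Cooperation requires 2/5·p ≥ (18−17)/(18−11) = 1/7, hence p ≥ 5/14.

5/14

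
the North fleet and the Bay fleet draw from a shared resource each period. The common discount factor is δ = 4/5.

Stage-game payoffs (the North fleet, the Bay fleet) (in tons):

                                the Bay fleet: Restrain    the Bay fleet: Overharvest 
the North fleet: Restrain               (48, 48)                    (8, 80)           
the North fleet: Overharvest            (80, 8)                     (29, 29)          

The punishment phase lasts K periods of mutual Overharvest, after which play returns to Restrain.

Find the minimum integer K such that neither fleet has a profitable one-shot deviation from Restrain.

3

IC: δ(1−δ^K)/(1−δ) ≥ (80−48)/(48−29) = 32/19.
With δ = 4/5: need 1 − δ^K ≥ 32/19·(1−4/5)/(4/5), i.e. δ^K ≤ 0.5789.
Since (4/5)^2 = 0.6400 and (4/5)^3 = 0.5120, the smallest such K is 3.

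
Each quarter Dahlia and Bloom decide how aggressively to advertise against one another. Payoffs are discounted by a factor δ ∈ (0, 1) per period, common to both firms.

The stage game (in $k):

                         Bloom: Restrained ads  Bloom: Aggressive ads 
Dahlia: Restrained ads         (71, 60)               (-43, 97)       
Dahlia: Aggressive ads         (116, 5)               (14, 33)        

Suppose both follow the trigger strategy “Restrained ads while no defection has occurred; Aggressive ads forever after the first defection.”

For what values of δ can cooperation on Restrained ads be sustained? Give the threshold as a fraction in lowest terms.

For Dahlia: deviation gain 116−71 = 45, per-period punishment loss 71−14 = 57. IC gives δ ≥ 45/102 = 15/34.
For Bloom: gain 37, loss 27 per period, so δ ≥ 37/64.
The tighter constraint is Bloom's, so cooperation needs δ ≥ 37/64.

37/64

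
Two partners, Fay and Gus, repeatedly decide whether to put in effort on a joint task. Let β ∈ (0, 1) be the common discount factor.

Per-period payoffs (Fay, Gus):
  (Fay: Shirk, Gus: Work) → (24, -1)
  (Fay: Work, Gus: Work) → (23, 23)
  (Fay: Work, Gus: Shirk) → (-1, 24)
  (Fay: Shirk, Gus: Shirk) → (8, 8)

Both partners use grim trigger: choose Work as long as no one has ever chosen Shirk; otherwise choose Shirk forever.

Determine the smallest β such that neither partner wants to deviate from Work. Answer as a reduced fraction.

1/16

Under grim trigger the critical discount factor is (T−C)/(T−P) with T = 24, C = 23, P = 8.
β* = (24−23)/(24−8) = 1/16.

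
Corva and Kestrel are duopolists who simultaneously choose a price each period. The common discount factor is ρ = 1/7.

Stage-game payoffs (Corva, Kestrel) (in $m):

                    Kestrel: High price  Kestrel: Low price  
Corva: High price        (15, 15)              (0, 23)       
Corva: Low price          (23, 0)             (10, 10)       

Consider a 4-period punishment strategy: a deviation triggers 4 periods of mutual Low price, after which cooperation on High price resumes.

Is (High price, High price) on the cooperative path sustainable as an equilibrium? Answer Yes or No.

No

Comparing payoff streams over the 5 periods until play realigns: cooperate → 15(1+ρ+…+ρ^4); deviate → 23 + 10(ρ+…+ρ^4).
Cooperation is sustained iff (15−10)(ρ+…+ρ^4) ≥ 23−15.
ρ+…+ρ^4 = 1/7·(1−(1/7)^4)/(1−1/7) = 0.1666, and (23−15)/(15−10) = 1.6000.
0.1666 < 1.6000, so cooperation is not sustainable.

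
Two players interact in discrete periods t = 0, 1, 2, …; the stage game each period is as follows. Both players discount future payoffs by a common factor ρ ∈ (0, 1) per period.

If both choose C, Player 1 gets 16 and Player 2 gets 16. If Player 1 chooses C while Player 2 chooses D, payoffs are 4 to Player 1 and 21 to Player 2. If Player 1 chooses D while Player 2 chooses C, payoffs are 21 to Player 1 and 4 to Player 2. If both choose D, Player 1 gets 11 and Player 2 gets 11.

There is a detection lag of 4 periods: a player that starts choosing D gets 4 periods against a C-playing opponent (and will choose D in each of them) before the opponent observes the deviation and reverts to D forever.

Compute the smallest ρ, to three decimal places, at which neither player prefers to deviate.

Deviating for the 4 undetected periods gains 21−16 = 5 per period over cooperation, then loses 16−11 = 5 per period forever once punishment starts.
Gain: 5(1 + ρ + … + ρ^3); loss: 5·ρ^4/(1−ρ).
No profitable deviation ⇔ 5(1−ρ^4) ≤ 5·ρ^4, i.e. ρ^4 ≥ 5/(5+5) = 1/2.
Hence ρ ≥ (1/2)^(1/4) ≈ 0.841.

0.841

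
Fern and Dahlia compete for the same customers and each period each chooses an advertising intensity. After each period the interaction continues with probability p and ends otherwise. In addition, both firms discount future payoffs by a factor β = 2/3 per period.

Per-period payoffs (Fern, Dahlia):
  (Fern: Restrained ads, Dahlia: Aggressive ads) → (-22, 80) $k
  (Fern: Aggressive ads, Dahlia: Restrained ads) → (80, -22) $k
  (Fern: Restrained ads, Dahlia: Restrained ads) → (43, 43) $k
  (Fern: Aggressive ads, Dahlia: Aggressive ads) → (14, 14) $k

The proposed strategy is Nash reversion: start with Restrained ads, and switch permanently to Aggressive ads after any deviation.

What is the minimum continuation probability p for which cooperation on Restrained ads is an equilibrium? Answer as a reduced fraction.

Expected continuation weight on next period's payoff is β·p = 2/3·p, which plays the role of the discount factor.
Cooperation requires 2/3·p ≥ (80−43)/(80−14) = 37/66, hence p ≥ 37/44.

37/44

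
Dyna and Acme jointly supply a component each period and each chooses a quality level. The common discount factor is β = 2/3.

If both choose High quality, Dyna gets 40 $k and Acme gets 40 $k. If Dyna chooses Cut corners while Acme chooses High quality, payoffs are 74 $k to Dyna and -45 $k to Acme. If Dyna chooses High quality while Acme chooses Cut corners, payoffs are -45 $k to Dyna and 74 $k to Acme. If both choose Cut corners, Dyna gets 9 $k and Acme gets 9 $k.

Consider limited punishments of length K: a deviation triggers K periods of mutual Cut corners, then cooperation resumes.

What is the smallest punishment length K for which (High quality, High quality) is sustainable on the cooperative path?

No profitable deviation requires (40−9)(β+…+β^K) ≥ 74−40, i.e. β+…+β^K ≥ 34/31 ≈ 1.0968.
With β = 2/3, the partial sums are K=1: 0.6667, K=2: 1.1111.
K = 2 is the first length at which the sum reaches 1.0968.

2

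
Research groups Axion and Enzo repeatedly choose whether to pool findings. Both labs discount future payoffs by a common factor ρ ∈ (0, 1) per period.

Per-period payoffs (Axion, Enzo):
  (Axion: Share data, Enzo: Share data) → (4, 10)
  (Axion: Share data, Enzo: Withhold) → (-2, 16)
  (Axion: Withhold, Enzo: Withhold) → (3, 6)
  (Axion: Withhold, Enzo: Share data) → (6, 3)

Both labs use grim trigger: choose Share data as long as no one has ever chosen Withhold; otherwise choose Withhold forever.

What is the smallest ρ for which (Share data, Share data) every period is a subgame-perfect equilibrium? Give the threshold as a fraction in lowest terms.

2/3

Axion: cooperation gives 4 each period; deviation gives 6 once then 3 forever.
  4/(1−ρ) ≥ 6 + 3ρ/(1−ρ) ⇒ ρ ≥ 2/3.
Enzo: cooperation gives 10 each period; deviation gives 16 once then 6 forever.
  ρ ≥ 6/10 = 3/5.
Both must hold, so the binding constraint is Axion's: ρ ≥ 2/3.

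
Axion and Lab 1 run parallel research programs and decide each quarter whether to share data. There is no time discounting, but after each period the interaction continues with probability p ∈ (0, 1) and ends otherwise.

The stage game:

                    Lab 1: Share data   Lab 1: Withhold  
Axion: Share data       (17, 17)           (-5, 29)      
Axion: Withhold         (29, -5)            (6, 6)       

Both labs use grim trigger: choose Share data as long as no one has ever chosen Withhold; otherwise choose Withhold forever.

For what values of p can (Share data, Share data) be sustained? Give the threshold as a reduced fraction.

12/23

Expected cooperation value is 17 + p·17 + p²·17 + … = 17/(1−p); deviation gives 29 + p·6/(1−p).
17 ≥ 29(1−p) + 6p ⇒ 23p ≥ 12 ⇒ p ≥ 12/23.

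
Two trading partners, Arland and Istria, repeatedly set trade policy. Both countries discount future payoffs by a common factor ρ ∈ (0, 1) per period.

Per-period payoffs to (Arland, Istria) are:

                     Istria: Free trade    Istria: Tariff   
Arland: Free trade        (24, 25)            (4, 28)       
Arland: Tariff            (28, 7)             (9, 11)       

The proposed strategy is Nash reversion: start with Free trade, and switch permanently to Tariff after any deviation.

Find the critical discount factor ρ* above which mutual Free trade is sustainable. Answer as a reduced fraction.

4/19

Arland's threshold: (28−24)/(28−9) = 4/19.
Istria's threshold: (28−25)/(28−11) = 3/17.
4/19 > 3/17, so Arland binds and ρ* = 4/19.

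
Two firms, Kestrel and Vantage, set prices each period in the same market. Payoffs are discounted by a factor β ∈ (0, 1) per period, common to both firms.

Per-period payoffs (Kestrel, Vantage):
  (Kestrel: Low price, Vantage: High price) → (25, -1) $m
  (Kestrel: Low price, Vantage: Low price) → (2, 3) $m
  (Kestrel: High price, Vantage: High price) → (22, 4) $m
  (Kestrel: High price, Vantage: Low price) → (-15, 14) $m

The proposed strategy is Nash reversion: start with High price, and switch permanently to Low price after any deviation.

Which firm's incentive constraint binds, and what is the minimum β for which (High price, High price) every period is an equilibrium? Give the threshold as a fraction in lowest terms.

Vantage; β ≥ 10/11

Kestrel: cooperation gives 22 each period; deviation gives 25 once then 2 forever.
  22/(1−β) ≥ 25 + 2β/(1−β) ⇒ β ≥ 3/23.
Vantage: cooperation gives 4 each period; deviation gives 14 once then 3 forever.
  β ≥ 10/11.
Both must hold, so the binding constraint is Vantage's: β ≥ 10/11.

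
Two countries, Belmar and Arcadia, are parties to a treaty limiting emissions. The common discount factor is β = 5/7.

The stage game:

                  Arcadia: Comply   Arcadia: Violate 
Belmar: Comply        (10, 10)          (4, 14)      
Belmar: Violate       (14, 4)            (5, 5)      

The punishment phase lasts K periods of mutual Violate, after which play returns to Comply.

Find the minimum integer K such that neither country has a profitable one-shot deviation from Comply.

2

Need Σ_{k=1}^{K} β^k ≥ (14−10)/(10−5) = 0.8000 at β = 5/7.
At K = 1 the sum is 0.7143 < 0.8000; at K = 2 it is 1.2245 ≥ 0.8000.
So the minimum punishment length is K = 2.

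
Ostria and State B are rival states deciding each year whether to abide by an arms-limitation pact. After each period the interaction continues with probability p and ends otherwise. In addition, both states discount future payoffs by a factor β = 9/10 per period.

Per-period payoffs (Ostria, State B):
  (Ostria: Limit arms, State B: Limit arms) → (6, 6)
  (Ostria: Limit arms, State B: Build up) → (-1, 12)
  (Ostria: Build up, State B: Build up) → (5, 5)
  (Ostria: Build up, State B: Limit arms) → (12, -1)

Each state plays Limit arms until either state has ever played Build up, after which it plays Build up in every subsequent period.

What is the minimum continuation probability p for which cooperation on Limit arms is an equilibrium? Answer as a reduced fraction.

Expected continuation weight on next period's payoff is β·p = 9/10·p, which plays the role of the discount factor.
Cooperation requires 9/10·p ≥ (12−6)/(12−5) = 6/7, hence p ≥ 20/21.

20/21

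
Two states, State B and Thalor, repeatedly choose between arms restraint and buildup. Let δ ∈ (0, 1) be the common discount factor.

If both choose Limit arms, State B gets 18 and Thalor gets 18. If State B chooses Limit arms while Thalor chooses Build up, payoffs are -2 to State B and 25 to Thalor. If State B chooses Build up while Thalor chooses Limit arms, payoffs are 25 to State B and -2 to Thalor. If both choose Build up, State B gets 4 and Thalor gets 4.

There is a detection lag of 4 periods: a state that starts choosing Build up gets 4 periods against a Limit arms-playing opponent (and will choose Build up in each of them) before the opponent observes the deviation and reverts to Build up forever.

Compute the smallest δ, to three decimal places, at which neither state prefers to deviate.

A deviator earns 25 for 4 periods, then 4 forever; cooperating earns 18 forever. Multiplying the IC by (1−δ):
18 ≥ 25(1−δ^4) + 4δ^4, so 21·δ^4 ≥ 7 and δ^4 ≥ 1/3.
δ ≥ (1/3)^(1/4) ≈ 0.760.

0.760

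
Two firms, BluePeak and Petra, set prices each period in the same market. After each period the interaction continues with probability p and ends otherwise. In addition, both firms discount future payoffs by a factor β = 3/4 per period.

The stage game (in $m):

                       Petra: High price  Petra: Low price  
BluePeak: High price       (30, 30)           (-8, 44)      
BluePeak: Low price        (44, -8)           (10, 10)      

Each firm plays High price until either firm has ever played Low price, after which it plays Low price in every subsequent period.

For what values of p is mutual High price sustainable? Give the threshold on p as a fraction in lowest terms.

28/51

Expected continuation weight on next period's payoff is β·p = 3/4·p, which plays the role of the discount factor.
Cooperation requires 3/4·p ≥ (44−30)/(44−10) = 7/17, hence p ≥ 28/51.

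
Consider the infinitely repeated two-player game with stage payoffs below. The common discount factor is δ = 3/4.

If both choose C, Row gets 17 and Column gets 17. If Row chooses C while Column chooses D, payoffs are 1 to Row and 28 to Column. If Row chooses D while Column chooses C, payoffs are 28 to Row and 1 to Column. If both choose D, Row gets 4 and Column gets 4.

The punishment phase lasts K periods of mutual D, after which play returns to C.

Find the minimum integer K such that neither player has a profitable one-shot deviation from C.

2

No profitable deviation requires (17−4)(δ+…+δ^K) ≥ 28−17, i.e. δ+…+δ^K ≥ 11/13 ≈ 0.8462.
With δ = 3/4, the partial sums are K=1: 0.7500, K=2: 1.3125.
K = 2 is the first length at which the sum reaches 0.8462.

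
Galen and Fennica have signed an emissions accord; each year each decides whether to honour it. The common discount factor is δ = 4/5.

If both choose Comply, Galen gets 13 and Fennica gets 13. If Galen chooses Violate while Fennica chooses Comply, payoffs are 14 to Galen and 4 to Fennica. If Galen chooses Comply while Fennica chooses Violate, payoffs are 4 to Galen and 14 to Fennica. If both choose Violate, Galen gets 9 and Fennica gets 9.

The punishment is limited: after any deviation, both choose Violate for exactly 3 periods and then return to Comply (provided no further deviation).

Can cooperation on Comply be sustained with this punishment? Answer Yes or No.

Comparing payoff streams over the 4 periods until play realigns: cooperate → 13(1+δ+…+δ^3); deviate → 14 + 9(δ+…+δ^3).
Cooperation is sustained iff (13−9)(δ+…+δ^3) ≥ 14−13.
δ+…+δ^3 = 4/5·(1−(4/5)^3)/(1−4/5) = 1.9520, and (14−13)/(13−9) = 0.2500.
1.9520 ≥ 0.2500, so cooperation is sustainable.

Yes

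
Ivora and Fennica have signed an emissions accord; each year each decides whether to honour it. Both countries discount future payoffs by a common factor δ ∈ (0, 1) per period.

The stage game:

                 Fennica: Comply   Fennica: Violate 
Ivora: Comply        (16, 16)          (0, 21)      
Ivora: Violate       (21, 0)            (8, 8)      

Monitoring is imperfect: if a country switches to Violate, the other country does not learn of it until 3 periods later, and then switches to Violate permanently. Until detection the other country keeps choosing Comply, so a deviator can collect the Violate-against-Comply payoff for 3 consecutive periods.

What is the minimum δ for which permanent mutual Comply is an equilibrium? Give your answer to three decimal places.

0.727

Deviating for the 3 undetected periods gains 21−16 = 5 per period over cooperation, then loses 16−8 = 8 per period forever once punishment starts.
Gain: 5(1 + δ + … + δ^2); loss: 8·δ^3/(1−δ).
No profitable deviation ⇔ 5(1−δ^3) ≤ 8·δ^3, i.e. δ^3 ≥ 5/(5+8) = 5/13.
Hence δ ≥ (5/13)^(1/3) ≈ 0.727.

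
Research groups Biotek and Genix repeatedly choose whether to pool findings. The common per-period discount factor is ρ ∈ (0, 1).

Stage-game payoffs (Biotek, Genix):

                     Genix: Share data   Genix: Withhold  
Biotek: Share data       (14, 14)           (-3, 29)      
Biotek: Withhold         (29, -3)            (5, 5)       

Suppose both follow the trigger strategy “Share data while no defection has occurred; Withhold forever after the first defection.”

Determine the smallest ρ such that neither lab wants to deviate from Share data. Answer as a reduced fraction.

5/8

14/(1−ρ) ≥ 29 + 5ρ/(1−ρ)
14 ≥ 29 − 24ρ
ρ ≥ 15/24 = 5/8.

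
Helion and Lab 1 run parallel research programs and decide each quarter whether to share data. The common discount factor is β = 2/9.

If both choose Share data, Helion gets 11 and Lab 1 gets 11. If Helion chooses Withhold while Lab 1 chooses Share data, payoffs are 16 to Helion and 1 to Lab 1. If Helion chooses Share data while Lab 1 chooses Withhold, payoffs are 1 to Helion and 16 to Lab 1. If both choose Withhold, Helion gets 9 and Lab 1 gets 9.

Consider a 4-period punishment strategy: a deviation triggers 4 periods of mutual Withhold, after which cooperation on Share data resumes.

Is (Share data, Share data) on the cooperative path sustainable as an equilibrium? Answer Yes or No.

A one-shot deviation gives 16 now, then 9 for 4 periods, then back to 11.
Gain from deviating: (16−11) today; loss: (11−9) in each of the next 4 periods.
No-deviation condition: (11−9)(β+…+β^4) ≥ 16−11, i.e. β+…+β^4 ≥ 5/2.
At β = 2/9: β+…+β^4 = 0.2850 < 2.5000.
So cooperation is not sustainable.

No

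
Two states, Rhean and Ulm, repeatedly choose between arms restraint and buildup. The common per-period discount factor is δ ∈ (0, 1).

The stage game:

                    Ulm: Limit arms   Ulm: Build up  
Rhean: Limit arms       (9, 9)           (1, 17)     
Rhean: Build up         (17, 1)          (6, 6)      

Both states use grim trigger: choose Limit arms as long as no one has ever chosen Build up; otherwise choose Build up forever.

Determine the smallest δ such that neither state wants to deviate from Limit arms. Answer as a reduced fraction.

8/11

One-period gain from deviating is 17 − 9 = 8. The loss is 9 − 6 = 3 in every subsequent period, with present value 3·δ/(1−δ).
Deviation is unprofitable when 3·δ/(1−δ) ≥ 8, i.e. δ/(1−δ) ≥ 8/3.
Equivalently δ ≥ 8/(8+3) = 8/11.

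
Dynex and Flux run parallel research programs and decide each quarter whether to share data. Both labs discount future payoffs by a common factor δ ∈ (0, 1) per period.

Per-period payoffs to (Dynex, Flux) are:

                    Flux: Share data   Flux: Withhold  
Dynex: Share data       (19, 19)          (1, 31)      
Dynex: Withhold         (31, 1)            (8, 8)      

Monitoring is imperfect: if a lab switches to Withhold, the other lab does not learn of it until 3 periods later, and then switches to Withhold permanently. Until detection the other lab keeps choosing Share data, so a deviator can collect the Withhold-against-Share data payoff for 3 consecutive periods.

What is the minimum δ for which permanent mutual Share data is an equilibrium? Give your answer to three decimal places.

0.805

A deviator earns 31 for 3 periods, then 8 forever; cooperating earns 19 forever. Multiplying the IC by (1−δ):
19 ≥ 31(1−δ^3) + 8δ^3, so 23·δ^3 ≥ 12 and δ^3 ≥ 12/23.
δ ≥ (12/23)^(1/3) ≈ 0.805.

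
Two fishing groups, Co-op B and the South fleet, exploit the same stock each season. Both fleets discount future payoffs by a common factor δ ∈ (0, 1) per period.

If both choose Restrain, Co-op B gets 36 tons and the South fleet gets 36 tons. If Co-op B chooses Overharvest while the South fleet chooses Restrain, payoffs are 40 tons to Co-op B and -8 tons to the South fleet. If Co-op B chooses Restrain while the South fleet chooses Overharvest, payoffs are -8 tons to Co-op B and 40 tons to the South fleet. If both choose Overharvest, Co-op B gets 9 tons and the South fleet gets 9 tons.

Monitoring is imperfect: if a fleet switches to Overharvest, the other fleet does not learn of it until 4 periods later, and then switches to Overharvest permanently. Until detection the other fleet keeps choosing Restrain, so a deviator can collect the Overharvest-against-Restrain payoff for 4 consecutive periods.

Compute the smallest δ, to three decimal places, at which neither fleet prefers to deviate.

0.599

The best deviation is to choose Overharvest for all 4 undetected periods, earning 40 each, then 9 forever once detected.
Deviation value: 40(1−δ^4)/(1−δ) + 9δ^4/(1−δ); cooperation value: 36/(1−δ).
IC: 36 ≥ 40(1−δ^4) + 9δ^4 = 40 − 31δ^4.
So δ^4 ≥ 4/31, giving δ ≥ (4/31)^(1/4) ≈ 0.599.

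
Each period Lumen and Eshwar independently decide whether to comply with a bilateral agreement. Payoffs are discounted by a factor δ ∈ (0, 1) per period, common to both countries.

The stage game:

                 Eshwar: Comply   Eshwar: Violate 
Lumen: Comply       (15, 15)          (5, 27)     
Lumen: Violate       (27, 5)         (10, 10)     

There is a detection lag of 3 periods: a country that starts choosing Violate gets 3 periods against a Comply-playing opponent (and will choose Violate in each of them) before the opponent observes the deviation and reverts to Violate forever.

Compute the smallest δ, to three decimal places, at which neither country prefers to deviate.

Deviating for the 3 undetected periods gains 27−15 = 12 per period over cooperation, then loses 15−10 = 5 per period forever once punishment starts.
Gain: 12(1 + δ + … + δ^2); loss: 5·δ^3/(1−δ).
No profitable deviation ⇔ 12(1−δ^3) ≤ 5·δ^3, i.e. δ^3 ≥ 12/(12+5) = 12/17.
Hence δ ≥ (12/17)^(1/3) ≈ 0.890.

0.890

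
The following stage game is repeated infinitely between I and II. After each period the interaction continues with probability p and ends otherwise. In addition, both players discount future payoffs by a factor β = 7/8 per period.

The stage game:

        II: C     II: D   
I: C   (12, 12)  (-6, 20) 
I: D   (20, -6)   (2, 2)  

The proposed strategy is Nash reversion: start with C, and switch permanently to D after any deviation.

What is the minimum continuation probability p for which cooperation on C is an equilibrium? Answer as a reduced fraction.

Expected continuation weight on next period's payoff is β·p = 7/8·p, which plays the role of the discount factor.
Cooperation requires 7/8·p ≥ (20−12)/(20−2) = 4/9, hence p ≥ 32/63.

32/63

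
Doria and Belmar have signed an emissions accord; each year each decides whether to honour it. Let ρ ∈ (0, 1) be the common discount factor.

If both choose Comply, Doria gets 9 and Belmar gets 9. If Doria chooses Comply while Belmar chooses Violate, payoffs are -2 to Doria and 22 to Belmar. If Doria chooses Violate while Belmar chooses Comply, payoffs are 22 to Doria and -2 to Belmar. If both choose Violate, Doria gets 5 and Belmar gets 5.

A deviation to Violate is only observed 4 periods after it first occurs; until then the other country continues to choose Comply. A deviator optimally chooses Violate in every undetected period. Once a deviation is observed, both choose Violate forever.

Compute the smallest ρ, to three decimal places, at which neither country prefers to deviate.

Deviating for the 4 undetected periods gains 22−9 = 13 per period over cooperation, then loses 9−5 = 4 per period forever once punishment starts.
Gain: 13(1 + ρ + … + ρ^3); loss: 4·ρ^4/(1−ρ).
No profitable deviation ⇔ 13(1−ρ^4) ≤ 4·ρ^4, i.e. ρ^4 ≥ 13/(13+4) = 13/17.
Hence ρ ≥ (13/17)^(1/4) ≈ 0.935.

0.935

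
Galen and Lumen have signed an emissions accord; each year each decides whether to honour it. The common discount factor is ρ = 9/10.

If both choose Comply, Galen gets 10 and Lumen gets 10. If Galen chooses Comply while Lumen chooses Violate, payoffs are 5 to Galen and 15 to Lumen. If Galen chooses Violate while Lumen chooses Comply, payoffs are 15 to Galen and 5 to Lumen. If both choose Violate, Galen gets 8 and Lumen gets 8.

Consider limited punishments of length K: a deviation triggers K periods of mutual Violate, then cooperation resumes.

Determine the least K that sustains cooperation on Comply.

4

IC: ρ(1−ρ^K)/(1−ρ) ≥ (15−10)/(10−8) = 5/2.
With ρ = 9/10: need 1 − ρ^K ≥ 5/2·(1−9/10)/(9/10), i.e. ρ^K ≤ 0.7222.
Since (9/10)^3 = 0.7290 and (9/10)^4 = 0.6561, the smallest such K is 4.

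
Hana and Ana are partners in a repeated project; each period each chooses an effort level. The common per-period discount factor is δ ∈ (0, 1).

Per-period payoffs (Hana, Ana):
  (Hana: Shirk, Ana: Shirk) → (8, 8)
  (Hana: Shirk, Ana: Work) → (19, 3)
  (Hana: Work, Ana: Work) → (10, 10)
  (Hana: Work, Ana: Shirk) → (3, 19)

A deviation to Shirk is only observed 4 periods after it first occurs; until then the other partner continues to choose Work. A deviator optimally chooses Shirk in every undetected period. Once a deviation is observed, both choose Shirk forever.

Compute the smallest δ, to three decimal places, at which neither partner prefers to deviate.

0.951

Deviating for the 4 undetected periods gains 19−10 = 9 per period over cooperation, then loses 10−8 = 2 per period forever once punishment starts.
Gain: 9(1 + δ + … + δ^3); loss: 2·δ^4/(1−δ).
No profitable deviation ⇔ 9(1−δ^4) ≤ 2·δ^4, i.e. δ^4 ≥ 9/(9+2) = 9/11.
Hence δ ≥ (9/11)^(1/4) ≈ 0.951.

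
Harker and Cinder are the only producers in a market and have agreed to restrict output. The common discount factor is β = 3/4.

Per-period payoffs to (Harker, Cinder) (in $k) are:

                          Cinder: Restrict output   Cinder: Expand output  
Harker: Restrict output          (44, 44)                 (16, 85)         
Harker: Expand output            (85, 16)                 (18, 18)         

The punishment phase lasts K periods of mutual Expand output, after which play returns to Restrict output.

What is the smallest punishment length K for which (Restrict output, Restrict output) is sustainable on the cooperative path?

3

Need Σ_{k=1}^{K} β^k ≥ (85−44)/(44−18) = 1.5769 at β = 3/4.
At K = 2 the sum is 1.3125 < 1.5769; at K = 3 it is 1.7344 ≥ 1.5769.
So the minimum punishment length is K = 3.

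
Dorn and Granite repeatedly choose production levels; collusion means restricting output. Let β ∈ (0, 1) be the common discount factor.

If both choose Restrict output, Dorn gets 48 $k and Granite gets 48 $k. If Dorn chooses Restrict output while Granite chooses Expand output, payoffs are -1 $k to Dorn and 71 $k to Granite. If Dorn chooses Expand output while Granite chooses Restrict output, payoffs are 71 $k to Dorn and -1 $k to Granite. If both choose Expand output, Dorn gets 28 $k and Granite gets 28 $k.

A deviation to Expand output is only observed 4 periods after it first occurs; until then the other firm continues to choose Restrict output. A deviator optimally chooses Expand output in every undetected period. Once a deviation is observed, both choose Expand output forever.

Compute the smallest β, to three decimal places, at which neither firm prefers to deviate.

0.855

A deviator earns 71 for 4 periods, then 28 forever; cooperating earns 48 forever. Multiplying the IC by (1−β):
48 ≥ 71(1−β^4) + 28β^4, so 43·β^4 ≥ 23 and β^4 ≥ 23/43.
β ≥ (23/43)^(1/4) ≈ 0.855.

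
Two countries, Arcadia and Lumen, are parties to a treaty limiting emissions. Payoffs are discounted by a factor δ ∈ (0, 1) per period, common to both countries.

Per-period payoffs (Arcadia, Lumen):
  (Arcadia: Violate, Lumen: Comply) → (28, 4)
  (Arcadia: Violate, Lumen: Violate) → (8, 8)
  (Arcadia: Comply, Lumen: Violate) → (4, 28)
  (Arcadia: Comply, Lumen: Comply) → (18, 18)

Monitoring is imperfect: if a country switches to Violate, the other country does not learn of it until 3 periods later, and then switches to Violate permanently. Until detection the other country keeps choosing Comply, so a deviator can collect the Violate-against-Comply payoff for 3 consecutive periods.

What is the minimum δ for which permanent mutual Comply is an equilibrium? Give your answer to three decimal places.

Deviating for the 3 undetected periods gains 28−18 = 10 per period over cooperation, then loses 18−8 = 10 per period forever once punishment starts.
Gain: 10(1 + δ + … + δ^2); loss: 10·δ^3/(1−δ).
No profitable deviation ⇔ 10(1−δ^3) ≤ 10·δ^3, i.e. δ^3 ≥ 10/(10+10) = 1/2.
Hence δ ≥ (1/2)^(1/3) ≈ 0.794.

0.794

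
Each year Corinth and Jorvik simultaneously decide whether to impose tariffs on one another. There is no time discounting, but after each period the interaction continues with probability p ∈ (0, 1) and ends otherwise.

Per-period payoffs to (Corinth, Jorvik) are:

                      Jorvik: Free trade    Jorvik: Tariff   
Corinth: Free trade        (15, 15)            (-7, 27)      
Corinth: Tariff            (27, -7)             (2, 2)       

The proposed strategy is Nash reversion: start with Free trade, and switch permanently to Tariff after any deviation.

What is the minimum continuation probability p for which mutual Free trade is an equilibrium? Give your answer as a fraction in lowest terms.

12/25

Expected cooperation value is 15 + p·15 + p²·15 + … = 15/(1−p); deviation gives 27 + p·2/(1−p).
15 ≥ 27(1−p) + 2p ⇒ 25p ≥ 12 ⇒ p ≥ 12/25.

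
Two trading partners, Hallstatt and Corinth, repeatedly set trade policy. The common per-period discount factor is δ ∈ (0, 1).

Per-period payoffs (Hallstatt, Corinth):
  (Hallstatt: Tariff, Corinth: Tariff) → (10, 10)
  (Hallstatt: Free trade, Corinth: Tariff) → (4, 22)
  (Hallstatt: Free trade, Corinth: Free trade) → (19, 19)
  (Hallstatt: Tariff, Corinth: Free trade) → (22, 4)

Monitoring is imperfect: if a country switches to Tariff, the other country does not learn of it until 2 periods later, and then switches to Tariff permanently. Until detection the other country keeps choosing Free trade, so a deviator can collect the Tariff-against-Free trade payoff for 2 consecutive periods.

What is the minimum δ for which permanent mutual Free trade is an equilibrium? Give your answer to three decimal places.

0.500

The best deviation is to choose Tariff for all 2 undetected periods, earning 22 each, then 10 forever once detected.
Deviation value: 22(1−δ^2)/(1−δ) + 10δ^2/(1−δ); cooperation value: 19/(1−δ).
IC: 19 ≥ 22(1−δ^2) + 10δ^2 = 22 − 12δ^2.
So δ^2 ≥ 3/12 = 1/4, giving δ ≥ (1/4)^(1/2) ≈ 0.500.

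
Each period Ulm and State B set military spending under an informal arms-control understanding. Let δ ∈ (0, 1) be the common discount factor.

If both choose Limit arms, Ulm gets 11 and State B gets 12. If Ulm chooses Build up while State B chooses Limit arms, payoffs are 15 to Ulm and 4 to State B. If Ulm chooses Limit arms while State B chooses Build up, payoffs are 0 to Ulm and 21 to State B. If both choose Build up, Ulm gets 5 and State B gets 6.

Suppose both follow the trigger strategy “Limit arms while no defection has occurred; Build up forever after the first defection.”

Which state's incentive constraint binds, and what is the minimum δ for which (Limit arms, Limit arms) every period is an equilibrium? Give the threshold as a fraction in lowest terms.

For Ulm: deviation gain 15−11 = 4, per-period punishment loss 11−5 = 6. IC gives δ ≥ 4/10 = 2/5.
For State B: gain 9, loss 6 per period, so δ ≥ 9/15 = 3/5.
The tighter constraint is State B's, so cooperation needs δ ≥ 3/5.

State B; δ ≥ 3/5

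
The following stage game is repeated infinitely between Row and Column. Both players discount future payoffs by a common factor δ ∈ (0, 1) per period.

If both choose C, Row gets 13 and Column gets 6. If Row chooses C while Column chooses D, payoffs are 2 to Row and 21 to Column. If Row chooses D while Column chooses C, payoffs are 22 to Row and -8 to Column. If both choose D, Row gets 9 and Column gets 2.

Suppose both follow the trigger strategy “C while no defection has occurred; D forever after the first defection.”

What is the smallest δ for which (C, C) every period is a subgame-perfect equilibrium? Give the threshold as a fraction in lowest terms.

For Row: deviation gain 22−13 = 9, per-period punishment loss 13−9 = 4. IC gives δ ≥ 9/13.
For Column: gain 15, loss 4 per period, so δ ≥ 15/19.
The tighter constraint is Column's, so cooperation needs δ ≥ 15/19.

15/19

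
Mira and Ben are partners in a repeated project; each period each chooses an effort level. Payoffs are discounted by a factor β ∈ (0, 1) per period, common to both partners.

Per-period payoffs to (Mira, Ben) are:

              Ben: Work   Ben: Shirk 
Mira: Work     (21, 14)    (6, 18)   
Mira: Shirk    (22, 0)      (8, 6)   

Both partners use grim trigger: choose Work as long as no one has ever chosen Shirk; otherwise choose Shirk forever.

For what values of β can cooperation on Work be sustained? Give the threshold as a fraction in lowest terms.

1/3

For Mira: deviation gain 22−21 = 1, per-period punishment loss 21−8 = 13. IC gives β ≥ 1/14.
For Ben: gain 4, loss 8 per period, so β ≥ 4/12 = 1/3.
The tighter constraint is Ben's, so cooperation needs β ≥ 1/3.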